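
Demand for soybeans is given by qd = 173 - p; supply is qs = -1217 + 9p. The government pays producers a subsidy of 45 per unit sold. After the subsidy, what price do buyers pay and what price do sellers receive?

Pre-subsidy: 173 - p = -1217 + 9p gives p* = 139, q* = 34.
With the subsidy, sellers receive ps = pb + 45 for each unit, where pb is the price buyers pay.
Supply in terms of pb becomes qs = -1217 + 9(pb + 45) = -812 + 9pb. Setting this equal to demand: 173 - pb = -812 + 9pb, so pb = 98.5.
Sellers receive ps = 98.5 + 45 = 143.5; q' = 173 − 1·98.5 = 74.5.

Buyers pay 98.5; sellers receive 143.5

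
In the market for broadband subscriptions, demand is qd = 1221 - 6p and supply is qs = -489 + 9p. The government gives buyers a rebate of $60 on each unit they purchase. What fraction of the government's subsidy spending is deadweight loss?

DWL / government spending = 36/251

Pre-subsidy: 1221 - 6p = -489 + 9p gives p* = 114, q* = 537.
With the rebate, buyers effectively pay pb = ps − 60, where ps is the price sellers receive.
Demand in terms of ps becomes qd = 1221 − 6(ps − 60) = 1581 - 6ps. Setting this equal to supply: 1581 - 6ps = -489 + 9ps, so ps = 138.
Buyers pay pb = 138 − 60 = 78; q' = -489 + 9·138 = 753.
ΔCS = ½(537 + 753)(114 − 78) = 23220; ΔPS = ½(537 + 753)(138 − 114) = 15480.
Government spending = 60 × 753 = 45180.
DWL = ½ × 60 × (753 − 537) = 6480; fraction = 6480 / 45180 = 36/251.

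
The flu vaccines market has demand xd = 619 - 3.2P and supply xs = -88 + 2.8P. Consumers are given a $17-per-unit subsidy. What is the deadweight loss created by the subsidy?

Deadweight loss = 16184/75

Pre-subsidy: 619 - 3.2P = -88 + 2.8P gives P* = 707/6, x* = 3629/15.
With the rebate, buyers effectively pay Pb = Ps − 17, where Ps is the price sellers receive.
Demand in terms of Ps becomes xd = 619 − 3.2(Ps − 17) = 673.4 - 3.2Ps. Setting this equal to supply: 673.4 - 3.2Ps = -88 + 2.8Ps, so Ps = 126.9.
Buyers pay Pb = 126.9 − 17 = 109.9; x' = -88 + 2.8·126.9 = 267.32.
The subsidy expands output by 267.32 − 3629/15 = 1904/75 past the efficient level; on those units the gap between marginal cost and willingness to pay runs from 0 up to 17.
DWL = ½ × 17 × 1904/75 = 16184/75.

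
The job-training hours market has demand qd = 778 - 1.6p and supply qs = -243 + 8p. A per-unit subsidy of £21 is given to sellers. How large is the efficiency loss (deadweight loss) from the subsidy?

Pre-subsidy: 778 - 1.6p = -243 + 8p gives p* = 5105/48, q* = 3647/6.
With the subsidy, sellers receive ps = pb + 21 for each unit, where pb is the price buyers pay.
Supply in terms of pb becomes qs = -243 + 8(pb + 21) = -75 + 8pb. Setting this equal to demand: 778 - 1.6pb = -75 + 8pb, so pb = 4265/48.
Sellers receive ps = 4265/48 + 21 = 5273/48; q' = 778 − 1.6·(4265/48) = 3815/6.
The subsidy expands output by 3815/6 − 3647/6 = 28 past the efficient level; on those units the gap between marginal cost and willingness to pay runs from 0 up to 21.
DWL = ½ × 21 × 28 = 294.

Deadweight loss = £294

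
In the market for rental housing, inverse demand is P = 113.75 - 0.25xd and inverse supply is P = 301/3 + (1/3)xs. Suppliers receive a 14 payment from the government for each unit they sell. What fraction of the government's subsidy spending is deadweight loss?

Pre-subsidy: 113.75 - 0.25x = 301/3 + (1/3)x gives x* = 23 and P* = 108.
With the subsidy, sellers receive Ps = Pb + 14 for each unit, where Pb is the price buyers pay.
On the curves, Pb = 113.75 - 0.25x and Ps = 301/3 + (1/3)x; the wedge Ps − Pb = 14 gives 301/3 + (1/3)x − (113.75 - 0.25x) = 14, so x' = 47.
Then Pb = 113.75 − 0.25·47 = 102 and Ps = 301/3 + (1/3)·47 = 116.
ΔCS = ½(23 + 47)(108 − 102) = 210; ΔPS = ½(23 + 47)(116 − 108) = 280.
Government spending = 14 × 47 = 658.
DWL = ½ × 14 × (47 − 23) = 168; fraction = 168 / 658 = 12/47.

DWL / government spending = 12/47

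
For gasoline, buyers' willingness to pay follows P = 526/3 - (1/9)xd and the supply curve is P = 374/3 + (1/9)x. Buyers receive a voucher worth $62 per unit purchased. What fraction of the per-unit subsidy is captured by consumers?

Pre-subsidy: 526/3 - (1/9)x = 374/3 + (1/9)x gives x* = 228 and P* = 150.
With the rebate, buyers effectively pay Pb = Ps − 62, where Ps is the price sellers receive.
On the curves, Pb = 526/3 - (1/9)x and Ps = 374/3 + (1/9)x; the wedge Ps − Pb = 62 gives 374/3 + (1/9)x − (526/3 - (1/9)x) = 62, so x' = 507.
Then Pb = 526/3 − (1/9)·507 = 119 and Ps = 374/3 + (1/9)·507 = 181.
Buyers' price falls by P* − Pb = 150 − 119 = 31; sellers' price rises by Ps − P* = 181 − 150 = 31.
So consumers capture 31/62 = 0.5 of each unit of subsidy.

Consumer share = 0.5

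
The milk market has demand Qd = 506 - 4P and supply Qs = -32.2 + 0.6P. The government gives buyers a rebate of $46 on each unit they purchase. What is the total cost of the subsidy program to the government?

Pre-subsidy: 506 - 4P = -32.2 + 0.6P gives P* = 117, Q* = 38.
With the rebate, buyers effectively pay Pb = Ps − 46, where Ps is the price sellers receive.
Demand in terms of Ps becomes Qd = 506 − 4(Ps − 46) = 690 - 4Ps. Setting this equal to supply: 690 - 4Ps = -32.2 + 0.6Ps, so Ps = 157.
Buyers pay Pb = 157 − 46 = 111; Q' = -32.2 + 0.6·157 = 62.
Government outlay = subsidy × quantity = 46 × 62 = 2852.

Government cost = $2852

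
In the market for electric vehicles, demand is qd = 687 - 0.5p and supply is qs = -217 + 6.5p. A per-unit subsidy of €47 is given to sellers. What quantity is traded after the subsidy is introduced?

q' = 644.25

Pre-subsidy: 687 - 0.5p = -217 + 6.5p gives p* = 904/7, q* = 4357/7.
With the subsidy, sellers receive ps = pb + 47 for each unit, where pb is the price buyers pay.
Supply in terms of pb becomes qs = -217 + 6.5(pb + 47) = 88.5 + 6.5pb. Setting this equal to demand: 687 - 0.5pb = 88.5 + 6.5pb, so pb = 85.5.
Sellers receive ps = 85.5 + 47 = 132.5; q' = 687 − 0.5·85.5 = 644.25.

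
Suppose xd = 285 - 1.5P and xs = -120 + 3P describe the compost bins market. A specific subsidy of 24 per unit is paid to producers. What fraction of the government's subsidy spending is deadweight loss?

DWL / government spending = 2/29

Pre-subsidy: 285 - 1.5P = -120 + 3P gives P* = 90, x* = 150.
With the subsidy, sellers receive Ps = Pb + 24 for each unit, where Pb is the price buyers pay.
Supply in terms of Pb becomes xs = -120 + 3(Pb + 24) = -48 + 3Pb. Setting this equal to demand: 285 - 1.5Pb = -48 + 3Pb, so Pb = 74.
Sellers receive Ps = 74 + 24 = 98; x' = 285 − 1.5·74 = 174.
ΔCS = ½(150 + 174)(90 − 74) = 2592; ΔPS = ½(150 + 174)(98 − 90) = 1296.
Government spending = 24 × 174 = 4176.
DWL = ½ × 24 × (174 − 150) = 288; fraction = 288 / 4176 = 2/29.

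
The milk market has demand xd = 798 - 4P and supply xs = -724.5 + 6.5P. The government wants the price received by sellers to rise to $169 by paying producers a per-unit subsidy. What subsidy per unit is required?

Required subsidy s = $63 per unit

At a seller price of 169, quantity supplied is -724.5 + 6.5·169 = 374.
Buyers absorb 374 only when they pay Pb with 798 − 4·Pb = 374, i.e. Pb = 106.
s = Ps − Pb = 169 − 106 = 63.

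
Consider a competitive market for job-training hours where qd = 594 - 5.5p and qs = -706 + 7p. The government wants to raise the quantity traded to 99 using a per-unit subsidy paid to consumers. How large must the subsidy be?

Required subsidy s = 25 per unit

At q = 99, invert demand for the buyer price: pb = (594 − 99)/5.5 = 90; invert supply for the seller price: ps = (99 − (-706))/7 = 115.
The subsidy must fill the gap: s = ps − pb = 115 − 90 = 25.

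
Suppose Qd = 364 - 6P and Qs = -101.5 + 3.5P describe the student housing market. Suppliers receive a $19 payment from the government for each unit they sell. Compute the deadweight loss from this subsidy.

Pre-subsidy: 364 - 6P = -101.5 + 3.5P gives P* = 49, Q* = 70.
With the subsidy, sellers receive Ps = Pb + 19 for each unit, where Pb is the price buyers pay.
Supply in terms of Pb becomes Qs = -101.5 + 3.5(Pb + 19) = -35 + 3.5Pb. Setting this equal to demand: 364 - 6Pb = -35 + 3.5Pb, so Pb = 42.
Sellers receive Ps = 42 + 19 = 61; Q' = 364 − 6·42 = 112.
The subsidy expands output by 112 − 70 = 42 past the efficient level; on those units the gap between marginal cost and willingness to pay runs from 0 up to 19.
DWL = ½ × 19 × 42 = 399.

Deadweight loss = $399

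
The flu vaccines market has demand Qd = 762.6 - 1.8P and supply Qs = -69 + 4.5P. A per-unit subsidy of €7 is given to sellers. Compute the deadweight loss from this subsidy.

Deadweight loss = €31.5

Pre-subsidy: 762.6 - 1.8P = -69 + 4.5P gives P* = 132, Q* = 525.
With the subsidy, sellers receive Ps = Pb + 7 for each unit, where Pb is the price buyers pay.
Supply in terms of Pb becomes Qs = -69 + 4.5(Pb + 7) = -37.5 + 4.5Pb. Setting this equal to demand: 762.6 - 1.8Pb = -37.5 + 4.5Pb, so Pb = 127.
Sellers receive Ps = 127 + 7 = 134; Q' = 762.6 − 1.8·127 = 534.
The subsidy expands output by 534 − 525 = 9 past the efficient level; on those units the gap between marginal cost and willingness to pay runs from 0 up to 7.
DWL = ½ × 7 × 9 = 31.5.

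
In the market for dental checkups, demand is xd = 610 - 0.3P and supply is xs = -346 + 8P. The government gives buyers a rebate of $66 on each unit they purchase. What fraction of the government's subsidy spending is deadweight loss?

DWL / government spending = 36/2243

Pre-subsidy: 610 - 0.3P = -346 + 8P gives P* = 9560/83, x* = 47762/83.
With the rebate, buyers effectively pay Pb = Ps − 66, where Ps is the price sellers receive.
Demand in terms of Ps becomes xd = 610 − 0.3(Ps − 66) = 629.8 - 0.3Ps. Setting this equal to supply: 629.8 - 0.3Ps = -346 + 8Ps, so Ps = 9758/83.
Buyers pay Pb = 9758/83 − 66 = 4280/83; x' = -346 + 8·(9758/83) = 49346/83.
ΔCS = ½(47762/83 + 49346/83)(9560/83 − 4280/83) = 256365120/6889; ΔPS = ½(47762/83 + 49346/83)(9758/83 − 9560/83) = 9613692/6889.
Government spending = 66 × 49346/83 = 3256836/83.
DWL = ½ × 66 × (49346/83 − 47762/83) = 52272/83; fraction = (52272/83) / (3256836/83) = 36/2243.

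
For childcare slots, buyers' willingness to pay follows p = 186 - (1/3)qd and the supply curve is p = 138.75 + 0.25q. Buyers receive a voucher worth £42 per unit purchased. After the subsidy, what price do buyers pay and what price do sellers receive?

Pre-subsidy: 186 - (1/3)q = 138.75 + 0.25q gives q* = 81 and p* = 159.
With the rebate, buyers effectively pay pb = ps − 42, where ps is the price sellers receive.
On the curves, pb = 186 - (1/3)q and ps = 138.75 + 0.25q; the wedge ps − pb = 42 gives 138.75 + 0.25q − (186 - (1/3)q) = 42, so q' = 153.
Then pb = 186 − (1/3)·153 = 135 and ps = 138.75 + 0.25·153 = 177.

Buyers pay £135; sellers receive £177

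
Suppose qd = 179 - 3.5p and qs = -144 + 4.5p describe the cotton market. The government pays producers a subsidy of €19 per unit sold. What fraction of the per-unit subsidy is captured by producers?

Producer share = 0.4375

Pre-subsidy: 179 - 3.5p = -144 + 4.5p gives p* = 40.375, q* = 37.6875.
With the subsidy, sellers receive ps = pb + 19 for each unit, where pb is the price buyers pay.
Supply in terms of pb becomes qs = -144 + 4.5(pb + 19) = -58.5 + 4.5pb. Setting this equal to demand: 179 - 3.5pb = -58.5 + 4.5pb, so pb = 29.6875.
Sellers receive ps = 29.6875 + 19 = 48.6875; q' = 179 − 3.5·29.6875 = 75.09375.
Buyers' price falls by p* − pb = 40.375 − 29.6875 = 10.6875; sellers' price rises by ps − p* = 48.6875 − 40.375 = 8.3125.
So producers capture 8.3125/19 = 0.4375 of each unit of subsidy.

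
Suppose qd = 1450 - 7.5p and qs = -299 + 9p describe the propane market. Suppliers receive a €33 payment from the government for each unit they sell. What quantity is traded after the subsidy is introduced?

Pre-subsidy: 1450 - 7.5p = -299 + 9p gives p* = 106, q* = 655.
With the subsidy, sellers receive ps = pb + 33 for each unit, where pb is the price buyers pay.
Supply in terms of pb becomes qs = -299 + 9(pb + 33) = -2 + 9pb. Setting this equal to demand: 1450 - 7.5pb = -2 + 9pb, so pb = 88.
Sellers receive ps = 88 + 33 = 121; q' = 1450 − 7.5·88 = 790.

q' = 790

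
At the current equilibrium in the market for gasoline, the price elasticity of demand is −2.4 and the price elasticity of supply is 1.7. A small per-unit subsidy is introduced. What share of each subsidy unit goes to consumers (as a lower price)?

Consumer share = 17/41

For a small subsidy around the equilibrium, the benefit split depends on the relative slopes, which at a point are proportional to the elasticities.
Buyer share = εs/(εs + |εd|) = 1.7/(1.7 + 2.4) = 17/41; seller share = |εd|/(εs + |εd|) = 24/41.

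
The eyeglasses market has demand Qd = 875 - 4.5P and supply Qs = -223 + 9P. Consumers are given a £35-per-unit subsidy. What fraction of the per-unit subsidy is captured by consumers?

Consumer share = 2/3

Pre-subsidy: 875 - 4.5P = -223 + 9P gives P* = 244/3, Q* = 509.
With the rebate, buyers effectively pay Pb = Ps − 35, where Ps is the price sellers receive.
Demand in terms of Ps becomes Qd = 875 − 4.5(Ps − 35) = 1032.5 - 4.5Ps. Setting this equal to supply: 1032.5 - 4.5Ps = -223 + 9Ps, so Ps = 93.
Buyers pay Pb = 93 − 35 = 58; Q' = -223 + 9·93 = 614.
Buyers' price falls by P* − Pb = 244/3 − 58 = 70/3; sellers' price rises by Ps − P* = 93 − 244/3 = 35/3.
So consumers capture (70/3)/35 = 2/3 of each unit of subsidy.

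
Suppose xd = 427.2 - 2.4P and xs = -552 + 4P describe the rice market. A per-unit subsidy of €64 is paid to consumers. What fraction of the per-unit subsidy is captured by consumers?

Pre-subsidy: 427.2 - 2.4P = -552 + 4P gives P* = 153, x* = 60.
With the rebate, buyers effectively pay Pb = Ps − 64, where Ps is the price sellers receive.
Demand in terms of Ps becomes xd = 427.2 − 2.4(Ps − 64) = 580.8 - 2.4Ps. Setting this equal to supply: 580.8 - 2.4Ps = -552 + 4Ps, so Ps = 177.
Buyers pay Pb = 177 − 64 = 113; x' = -552 + 4·177 = 156.
Buyers' price falls by P* − Pb = 153 − 113 = 40; sellers' price rises by Ps − P* = 177 − 153 = 24.
So consumers capture 40/64 = 0.625 of each unit of subsidy.

Consumer share = 0.625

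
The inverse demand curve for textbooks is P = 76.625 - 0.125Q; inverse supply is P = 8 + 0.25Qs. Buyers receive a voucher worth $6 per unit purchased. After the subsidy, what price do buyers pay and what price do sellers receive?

Pre-subsidy: 76.625 - 0.125Q = 8 + 0.25Q gives Q* = 183 and P* = 53.75.
With the rebate, buyers effectively pay Pb = Ps − 6, where Ps is the price sellers receive.
On the curves, Pb = 76.625 - 0.125Q and Ps = 8 + 0.25Q; the wedge Ps − Pb = 6 gives 8 + 0.25Q − (76.625 - 0.125Q) = 6, so Q' = 199.
Then Pb = 76.625 − 0.125·199 = 51.75 and Ps = 8 + 0.25·199 = 57.75.

Buyers pay $51.75; sellers receive $57.75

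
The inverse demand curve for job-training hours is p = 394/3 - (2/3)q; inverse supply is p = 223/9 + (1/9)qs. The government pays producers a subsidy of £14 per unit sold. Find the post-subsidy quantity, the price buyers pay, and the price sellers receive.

Pre-subsidy: 394/3 - (2/3)q = 223/9 + (1/9)q gives q* = 137 and p* = 40.
With the subsidy, sellers receive ps = pb + 14 for each unit, where pb is the price buyers pay.
On the curves, pb = 394/3 - (2/3)q and ps = 223/9 + (1/9)q; the wedge ps − pb = 14 gives 223/9 + (1/9)q − (394/3 - (2/3)q) = 14, so q' = 155.
Then pb = 394/3 − (2/3)·155 = 28 and ps = 223/9 + (1/9)·155 = 42.

q' = 155; buyers pay £28; sellers receive £42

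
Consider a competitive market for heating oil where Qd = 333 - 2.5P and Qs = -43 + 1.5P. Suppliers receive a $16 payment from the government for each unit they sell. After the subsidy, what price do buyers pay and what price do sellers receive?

Buyers pay $88; sellers receive $104

Pre-subsidy: 333 - 2.5P = -43 + 1.5P gives P* = 94, Q* = 98.
With the subsidy, sellers receive Ps = Pb + 16 for each unit, where Pb is the price buyers pay.
Supply in terms of Pb becomes Qs = -43 + 1.5(Pb + 16) = -19 + 1.5Pb. Setting this equal to demand: 333 - 2.5Pb = -19 + 1.5Pb, so Pb = 88.
Sellers receive Ps = 88 + 16 = 104; Q' = 333 − 2.5·88 = 113.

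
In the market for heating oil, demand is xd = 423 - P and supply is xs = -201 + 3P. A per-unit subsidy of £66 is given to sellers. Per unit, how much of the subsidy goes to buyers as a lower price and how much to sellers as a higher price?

Pre-subsidy: 423 - P = -201 + 3P gives P* = 156, x* = 267.
With the subsidy, sellers receive Ps = Pb + 66 for each unit, where Pb is the price buyers pay.
Supply in terms of Pb becomes xs = -201 + 3(Pb + 66) = -3 + 3Pb. Setting this equal to demand: 423 - Pb = -3 + 3Pb, so Pb = 106.5.
Sellers receive Ps = 106.5 + 66 = 172.5; x' = 423 − 1·106.5 = 316.5.
Buyers' price falls by P* − Pb = 156 − 106.5 = 49.5; sellers' price rises by Ps − P* = 172.5 − 156 = 16.5.

Buyers gain £49.5 per unit; sellers gain £16.5 per unit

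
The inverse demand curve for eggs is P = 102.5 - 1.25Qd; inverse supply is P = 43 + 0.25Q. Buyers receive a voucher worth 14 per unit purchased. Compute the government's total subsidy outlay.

Government cost = 686

Pre-subsidy: 102.5 - 1.25Q = 43 + 0.25Q gives Q* = 119/3 and P* = 635/12.
With the rebate, buyers effectively pay Pb = Ps − 14, where Ps is the price sellers receive.
On the curves, Pb = 102.5 - 1.25Q and Ps = 43 + 0.25Q; the wedge Ps − Pb = 14 gives 43 + 0.25Q − (102.5 - 1.25Q) = 14, so Q' = 49.
Then Pb = 102.5 − 1.25·49 = 41.25 and Ps = 43 + 0.25·49 = 55.25.
Government outlay = subsidy × quantity = 14 × 49 = 686.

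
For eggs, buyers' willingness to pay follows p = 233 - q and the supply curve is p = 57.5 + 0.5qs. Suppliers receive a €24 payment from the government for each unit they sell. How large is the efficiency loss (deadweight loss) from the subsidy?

Pre-subsidy: 233 - q = 57.5 + 0.5q gives q* = 117 and p* = 116.
With the subsidy, sellers receive ps = pb + 24 for each unit, where pb is the price buyers pay.
On the curves, pb = 233 - q and ps = 57.5 + 0.5q; the wedge ps − pb = 24 gives 57.5 + 0.5q − (233 - q) = 24, so q' = 133.
Then pb = 233 − 1·133 = 100 and ps = 57.5 + 0.5·133 = 124.
The subsidy expands output by 133 − 117 = 16 past the efficient level; on those units the gap between marginal cost and willingness to pay runs from 0 up to 24.
DWL = ½ × 24 × 16 = 192.

Deadweight loss = €192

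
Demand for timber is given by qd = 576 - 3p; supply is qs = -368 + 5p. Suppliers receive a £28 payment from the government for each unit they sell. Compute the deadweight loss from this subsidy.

Deadweight loss = £735

Pre-subsidy: 576 - 3p = -368 + 5p gives p* = 118, q* = 222.
With the subsidy, sellers receive ps = pb + 28 for each unit, where pb is the price buyers pay.
Supply in terms of pb becomes qs = -368 + 5(pb + 28) = -228 + 5pb. Setting this equal to demand: 576 - 3pb = -228 + 5pb, so pb = 100.5.
Sellers receive ps = 100.5 + 28 = 128.5; q' = 576 − 3·100.5 = 274.5.
The subsidy expands output by 274.5 − 222 = 52.5 past the efficient level; on those units the gap between marginal cost and willingness to pay runs from 0 up to 28.
DWL = ½ × 28 × 52.5 = 735.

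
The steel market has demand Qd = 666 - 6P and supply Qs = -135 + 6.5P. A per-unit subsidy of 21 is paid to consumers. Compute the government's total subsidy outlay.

Government cost = 7287.84

Pre-subsidy: 666 - 6P = -135 + 6.5P gives P* = 64.08, Q* = 281.52.
With the rebate, buyers effectively pay Pb = Ps − 21, where Ps is the price sellers receive.
Demand in terms of Ps becomes Qd = 666 − 6(Ps − 21) = 792 - 6Ps. Setting this equal to supply: 792 - 6Ps = -135 + 6.5Ps, so Ps = 74.16.
Buyers pay Pb = 74.16 − 21 = 53.16; Q' = -135 + 6.5·74.16 = 347.04.
Government outlay = subsidy × quantity = 21 × 347.04 = 7287.84.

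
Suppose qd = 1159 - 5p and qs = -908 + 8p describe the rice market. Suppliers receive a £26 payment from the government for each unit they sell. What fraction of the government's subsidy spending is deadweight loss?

Pre-subsidy: 1159 - 5p = -908 + 8p gives p* = 159, q* = 364.
With the subsidy, sellers receive ps = pb + 26 for each unit, where pb is the price buyers pay.
Supply in terms of pb becomes qs = -908 + 8(pb + 26) = -700 + 8pb. Setting this equal to demand: 1159 - 5pb = -700 + 8pb, so pb = 143.
Sellers receive ps = 143 + 26 = 169; q' = 1159 − 5·143 = 444.
ΔCS = ½(364 + 444)(159 − 143) = 6464; ΔPS = ½(364 + 444)(169 − 159) = 4040.
Government spending = 26 × 444 = 11544.
DWL = ½ × 26 × (444 − 364) = 1040; fraction = 1040 / 11544 = 10/111.

DWL / government spending = 10/111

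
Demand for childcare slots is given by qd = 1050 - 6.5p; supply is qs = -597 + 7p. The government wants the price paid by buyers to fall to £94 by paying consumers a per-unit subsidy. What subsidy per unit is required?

Required subsidy s = £54 per unit

At a buyer price of 94, quantity demanded is 1050 − 6.5·94 = 439.
Sellers supply 439 only when they receive ps with -597 + 7·ps = 439, i.e. ps = 148.
s = ps − pb = 148 − 94 = 54.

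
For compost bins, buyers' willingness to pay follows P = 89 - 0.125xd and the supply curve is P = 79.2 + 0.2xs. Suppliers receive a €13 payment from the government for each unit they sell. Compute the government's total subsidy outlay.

Pre-subsidy: 89 - 0.125x = 79.2 + 0.2x gives x* = 392/13 and P* = 1108/13.
With the subsidy, sellers receive Ps = Pb + 13 for each unit, where Pb is the price buyers pay.
On the curves, Pb = 89 - 0.125x and Ps = 79.2 + 0.2x; the wedge Ps − Pb = 13 gives 79.2 + 0.2x − (89 - 0.125x) = 13, so x' = 912/13.
Then Pb = 89 − 0.125·(912/13) = 1043/13 and Ps = 79.2 + 0.2·(912/13) = 1212/13.
Government outlay = subsidy × quantity = 13 × 912/13 = 912.

Government cost = €912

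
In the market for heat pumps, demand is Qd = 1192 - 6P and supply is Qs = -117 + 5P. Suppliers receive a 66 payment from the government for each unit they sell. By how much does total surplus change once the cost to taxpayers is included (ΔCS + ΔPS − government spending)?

Net change in total surplus = -5940

Pre-subsidy: 1192 - 6P = -117 + 5P gives P* = 119, Q* = 478.
With the subsidy, sellers receive Ps = Pb + 66 for each unit, where Pb is the price buyers pay.
Supply in terms of Pb becomes Qs = -117 + 5(Pb + 66) = 213 + 5Pb. Setting this equal to demand: 1192 - 6Pb = 213 + 5Pb, so Pb = 89.
Sellers receive Ps = 89 + 66 = 155; Q' = 1192 − 6·89 = 658.
ΔCS = ½(478 + 658)(119 − 89) = 17040; ΔPS = ½(478 + 658)(155 − 119) = 20448.
Government spending = 66 × 658 = 43428.
Net change = 17040 + 20448 − 43428 = -5940. The loss equals the DWL triangle ½·66·180.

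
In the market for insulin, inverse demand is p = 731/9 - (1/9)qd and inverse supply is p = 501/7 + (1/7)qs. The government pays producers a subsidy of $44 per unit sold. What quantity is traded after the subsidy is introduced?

q' = 211.25

Pre-subsidy: 731/9 - (1/9)q = 501/7 + (1/7)q gives q* = 38 and p* = 77.
With the subsidy, sellers receive ps = pb + 44 for each unit, where pb is the price buyers pay.
On the curves, pb = 731/9 - (1/9)q and ps = 501/7 + (1/7)q; the wedge ps − pb = 44 gives 501/7 + (1/7)q − (731/9 - (1/9)q) = 44, so q' = 211.25.
Then pb = 731/9 − (1/9)·211.25 = 57.75 and ps = 501/7 + (1/7)·211.25 = 101.75.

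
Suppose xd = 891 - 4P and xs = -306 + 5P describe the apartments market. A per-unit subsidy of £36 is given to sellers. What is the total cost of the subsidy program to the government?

Pre-subsidy: 891 - 4P = -306 + 5P gives P* = 133, x* = 359.
With the subsidy, sellers receive Ps = Pb + 36 for each unit, where Pb is the price buyers pay.
Supply in terms of Pb becomes xs = -306 + 5(Pb + 36) = -126 + 5Pb. Setting this equal to demand: 891 - 4Pb = -126 + 5Pb, so Pb = 113.
Sellers receive Ps = 113 + 36 = 149; x' = 891 − 4·113 = 439.
Government outlay = subsidy × quantity = 36 × 439 = 15804.

Government cost = £15804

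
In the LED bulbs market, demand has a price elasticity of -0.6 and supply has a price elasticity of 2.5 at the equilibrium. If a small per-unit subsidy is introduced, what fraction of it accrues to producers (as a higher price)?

Producer share = 6/31

For a small subsidy around the equilibrium, the benefit split depends on the relative slopes, which at a point are proportional to the elasticities.
Buyer share = εs/(εs + |εd|) = 2.5/(2.5 + 0.6) = 25/31; seller share = |εd|/(εs + |εd|) = 6/31.
So producers capture 6/31 of the subsidy.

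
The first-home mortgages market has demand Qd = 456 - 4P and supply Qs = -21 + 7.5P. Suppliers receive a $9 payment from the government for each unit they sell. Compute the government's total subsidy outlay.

Pre-subsidy: 456 - 4P = -21 + 7.5P gives P* = 954/23, Q* = 6672/23.
With the subsidy, sellers receive Ps = Pb + 9 for each unit, where Pb is the price buyers pay.
Supply in terms of Pb becomes Qs = -21 + 7.5(Pb + 9) = 46.5 + 7.5Pb. Setting this equal to demand: 456 - 4Pb = 46.5 + 7.5Pb, so Pb = 819/23.
Sellers receive Ps = 819/23 + 9 = 1026/23; Q' = 456 − 4·(819/23) = 7212/23.
Government outlay = subsidy × quantity = 9 × 7212/23 = 64908/23.

Government cost = 64908/23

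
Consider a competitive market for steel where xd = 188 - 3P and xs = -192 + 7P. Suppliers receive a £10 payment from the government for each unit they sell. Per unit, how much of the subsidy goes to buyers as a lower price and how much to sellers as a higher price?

Pre-subsidy: 188 - 3P = -192 + 7P gives P* = 38, x* = 74.
With the subsidy, sellers receive Ps = Pb + 10 for each unit, where Pb is the price buyers pay.
Supply in terms of Pb becomes xs = -192 + 7(Pb + 10) = -122 + 7Pb. Setting this equal to demand: 188 - 3Pb = -122 + 7Pb, so Pb = 31.
Sellers receive Ps = 31 + 10 = 41; x' = 188 − 3·31 = 95.
Buyers' price falls by P* − Pb = 38 − 31 = 7; sellers' price rises by Ps − P* = 41 − 38 = 3.

Buyers gain £7 per unit; sellers gain £3 per unit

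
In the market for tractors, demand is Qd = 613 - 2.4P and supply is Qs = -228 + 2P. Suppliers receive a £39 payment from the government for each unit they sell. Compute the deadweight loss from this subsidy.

Pre-subsidy: 613 - 2.4P = -228 + 2P gives P* = 4205/22, Q* = 1697/11.
With the subsidy, sellers receive Ps = Pb + 39 for each unit, where Pb is the price buyers pay.
Supply in terms of Pb becomes Qs = -228 + 2(Pb + 39) = -150 + 2Pb. Setting this equal to demand: 613 - 2.4Pb = -150 + 2Pb, so Pb = 3815/22.
Sellers receive Ps = 3815/22 + 39 = 4673/22; Q' = 613 − 2.4·(3815/22) = 2165/11.
The subsidy expands output by 2165/11 − 1697/11 = 468/11 past the efficient level; on those units the gap between marginal cost and willingness to pay runs from 0 up to 39.
DWL = ½ × 39 × 468/11 = 9126/11.

Deadweight loss = 9126/11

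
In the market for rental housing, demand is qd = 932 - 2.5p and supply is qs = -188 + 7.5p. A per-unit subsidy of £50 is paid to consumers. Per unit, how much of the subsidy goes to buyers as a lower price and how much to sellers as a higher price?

Buyers gain £37.5 per unit; sellers gain £12.5 per unit

Pre-subsidy: 932 - 2.5p = -188 + 7.5p gives p* = 112, q* = 652.
With the rebate, buyers effectively pay pb = ps − 50, where ps is the price sellers receive.
Demand in terms of ps becomes qd = 932 − 2.5(ps − 50) = 1057 - 2.5ps. Setting this equal to supply: 1057 - 2.5ps = -188 + 7.5ps, so ps = 124.5.
Buyers pay pb = 124.5 − 50 = 74.5; q' = -188 + 7.5·124.5 = 745.75.
Buyers' price falls by p* − pb = 112 − 74.5 = 37.5; sellers' price rises by ps − p* = 124.5 − 112 = 12.5.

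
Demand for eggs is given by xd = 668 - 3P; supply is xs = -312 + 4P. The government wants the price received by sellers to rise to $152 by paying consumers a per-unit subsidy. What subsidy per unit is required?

Required subsidy s = $28 per unit

At a seller price of 152, quantity supplied is -312 + 4·152 = 296.
Buyers absorb 296 only when they pay Pb with 668 − 3·Pb = 296, i.e. Pb = 124.
s = Ps − Pb = 152 − 124 = 28.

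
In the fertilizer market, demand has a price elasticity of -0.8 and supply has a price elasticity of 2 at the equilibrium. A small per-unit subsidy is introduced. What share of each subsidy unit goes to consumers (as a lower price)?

For a small subsidy around the equilibrium, the benefit split depends on the relative slopes, which at a point are proportional to the elasticities.
Buyer share = εs/(εs + |εd|) = 2/(2 + 0.8) = 5/7; seller share = |εd|/(εs + |εd|) = 2/7.

Consumer share = 5/7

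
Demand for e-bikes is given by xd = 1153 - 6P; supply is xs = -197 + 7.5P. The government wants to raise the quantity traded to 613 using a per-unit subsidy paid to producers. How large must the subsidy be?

At x = 613, invert demand for the buyer price: Pb = (1153 − 613)/6 = 90; invert supply for the seller price: Ps = (613 − (-197))/7.5 = 108.
The subsidy must fill the gap: s = Ps − Pb = 108 − 90 = 18.

Required subsidy s = 18 per unit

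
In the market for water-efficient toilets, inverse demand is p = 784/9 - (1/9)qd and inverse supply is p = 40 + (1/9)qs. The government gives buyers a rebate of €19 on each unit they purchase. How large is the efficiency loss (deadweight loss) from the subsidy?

Pre-subsidy: 784/9 - (1/9)q = 40 + (1/9)q gives q* = 212 and p* = 572/9.
With the rebate, buyers effectively pay pb = ps − 19, where ps is the price sellers receive.
On the curves, pb = 784/9 - (1/9)q and ps = 40 + (1/9)q; the wedge ps − pb = 19 gives 40 + (1/9)q − (784/9 - (1/9)q) = 19, so q' = 297.5.
Then pb = 784/9 − (1/9)·297.5 = 973/18 and ps = 40 + (1/9)·297.5 = 1315/18.
The subsidy expands output by 297.5 − 212 = 85.5 past the efficient level; on those units the gap between marginal cost and willingness to pay runs from 0 up to 19.
DWL = ½ × 19 × 85.5 = 812.25.

Deadweight loss = €812.25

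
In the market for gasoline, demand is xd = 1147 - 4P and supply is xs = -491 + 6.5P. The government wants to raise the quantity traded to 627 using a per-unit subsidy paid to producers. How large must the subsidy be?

At x = 627, invert demand for the buyer price: Pb = (1147 − 627)/4 = 130; invert supply for the seller price: Ps = (627 − (-491))/6.5 = 172.
The subsidy must fill the gap: s = Ps − Pb = 172 − 130 = 42.

Required subsidy s = 42 per unit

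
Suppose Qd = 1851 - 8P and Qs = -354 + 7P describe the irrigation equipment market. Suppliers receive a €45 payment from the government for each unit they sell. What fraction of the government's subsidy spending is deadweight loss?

Pre-subsidy: 1851 - 8P = -354 + 7P gives P* = 147, Q* = 675.
With the subsidy, sellers receive Ps = Pb + 45 for each unit, where Pb is the price buyers pay.
Supply in terms of Pb becomes Qs = -354 + 7(Pb + 45) = -39 + 7Pb. Setting this equal to demand: 1851 - 8Pb = -39 + 7Pb, so Pb = 126.
Sellers receive Ps = 126 + 45 = 171; Q' = 1851 − 8·126 = 843.
ΔCS = ½(675 + 843)(147 − 126) = 15939; ΔPS = ½(675 + 843)(171 − 147) = 18216.
Government spending = 45 × 843 = 37935.
DWL = ½ × 45 × (843 − 675) = 3780; fraction = 3780 / 37935 = 28/281.

DWL / government spending = 28/281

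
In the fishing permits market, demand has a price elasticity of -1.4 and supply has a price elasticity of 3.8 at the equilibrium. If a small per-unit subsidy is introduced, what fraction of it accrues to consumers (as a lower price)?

For a small subsidy around the equilibrium, the benefit split depends on the relative slopes, which at a point are proportional to the elasticities.
Buyer share = εs/(εs + |εd|) = 3.8/(3.8 + 1.4) = 19/26; seller share = |εd|/(εs + |εd|) = 7/26.

Consumer share = 19/26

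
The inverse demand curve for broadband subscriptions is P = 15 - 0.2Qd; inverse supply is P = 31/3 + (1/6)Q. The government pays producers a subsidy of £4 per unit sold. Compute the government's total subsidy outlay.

Government cost = 1040/11

Pre-subsidy: 15 - 0.2Q = 31/3 + (1/6)Q gives Q* = 140/11 and P* = 137/11.
With the subsidy, sellers receive Ps = Pb + 4 for each unit, where Pb is the price buyers pay.
On the curves, Pb = 15 - 0.2Q and Ps = 31/3 + (1/6)Q; the wedge Ps − Pb = 4 gives 31/3 + (1/6)Q − (15 - 0.2Q) = 4, so Q' = 260/11.
Then Pb = 15 − 0.2·(260/11) = 113/11 and Ps = 31/3 + (1/6)·(260/11) = 157/11.
Government outlay = subsidy × quantity = 4 × 260/11 = 1040/11.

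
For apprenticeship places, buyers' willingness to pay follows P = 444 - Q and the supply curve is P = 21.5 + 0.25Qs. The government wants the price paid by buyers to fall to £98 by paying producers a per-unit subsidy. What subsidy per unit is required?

At a buyer price of 98, quantity demanded is 444 − 1·98 = 346.
Sellers supply 346 only when they receive Ps = 21.5 + 0.25·346 = 108.
s = Ps − Pb = 108 − 98 = 10.

Required subsidy s = £10 per unit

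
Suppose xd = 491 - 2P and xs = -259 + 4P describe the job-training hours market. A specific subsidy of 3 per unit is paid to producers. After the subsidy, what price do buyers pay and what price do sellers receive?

Pre-subsidy: 491 - 2P = -259 + 4P gives P* = 125, x* = 241.
With the subsidy, sellers receive Ps = Pb + 3 for each unit, where Pb is the price buyers pay.
Supply in terms of Pb becomes xs = -259 + 4(Pb + 3) = -247 + 4Pb. Setting this equal to demand: 491 - 2Pb = -247 + 4Pb, so Pb = 123.
Sellers receive Ps = 123 + 3 = 126; x' = 491 − 2·123 = 245.

Buyers pay 123; sellers receive 126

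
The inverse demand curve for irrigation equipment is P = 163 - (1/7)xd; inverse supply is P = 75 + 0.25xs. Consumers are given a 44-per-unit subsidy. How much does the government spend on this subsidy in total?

Pre-subsidy: 163 - (1/7)x = 75 + 0.25x gives x* = 224 and P* = 131.
With the rebate, buyers effectively pay Pb = Ps − 44, where Ps is the price sellers receive.
On the curves, Pb = 163 - (1/7)x and Ps = 75 + 0.25x; the wedge Ps − Pb = 44 gives 75 + 0.25x − (163 - (1/7)x) = 44, so x' = 336.
Then Pb = 163 − (1/7)·336 = 115 and Ps = 75 + 0.25·336 = 159.
Government outlay = subsidy × quantity = 44 × 336 = 14784.

Government cost = 14784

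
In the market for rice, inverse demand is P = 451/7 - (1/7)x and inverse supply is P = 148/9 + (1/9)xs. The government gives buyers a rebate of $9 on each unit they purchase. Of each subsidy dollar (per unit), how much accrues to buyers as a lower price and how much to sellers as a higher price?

Pre-subsidy: 451/7 - (1/7)x = 148/9 + (1/9)x gives x* = 188.9375 and P* = 37.4375.
With the rebate, buyers effectively pay Pb = Ps − 9, where Ps is the price sellers receive.
On the curves, Pb = 451/7 - (1/7)x and Ps = 148/9 + (1/9)x; the wedge Ps − Pb = 9 gives 148/9 + (1/9)x − (451/7 - (1/7)x) = 9, so x' = 224.375.
Then Pb = 451/7 − (1/7)·224.375 = 32.375 and Ps = 148/9 + (1/9)·224.375 = 41.375.
Buyers' price falls by P* − Pb = 37.4375 − 32.375 = 5.0625; sellers' price rises by Ps − P* = 41.375 − 37.4375 = 3.9375.

Buyers gain $5.0625 per unit; sellers gain $3.9375 per unit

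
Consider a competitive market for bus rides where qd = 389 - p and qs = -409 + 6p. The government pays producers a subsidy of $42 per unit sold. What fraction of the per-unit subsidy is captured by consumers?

Consumer share = 6/7

Pre-subsidy: 389 - p = -409 + 6p gives p* = 114, q* = 275.
With the subsidy, sellers receive ps = pb + 42 for each unit, where pb is the price buyers pay.
Supply in terms of pb becomes qs = -409 + 6(pb + 42) = -157 + 6pb. Setting this equal to demand: 389 - pb = -157 + 6pb, so pb = 78.
Sellers receive ps = 78 + 42 = 120; q' = 389 − 1·78 = 311.
Buyers' price falls by p* − pb = 114 − 78 = 36; sellers' price rises by ps − p* = 120 − 114 = 6.
So consumers capture 36/42 = 6/7 of each unit of subsidy.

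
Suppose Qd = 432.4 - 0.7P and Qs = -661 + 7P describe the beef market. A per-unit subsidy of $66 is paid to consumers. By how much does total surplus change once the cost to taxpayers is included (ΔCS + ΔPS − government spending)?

Pre-subsidy: 432.4 - 0.7P = -661 + 7P gives P* = 142, Q* = 333.
With the rebate, buyers effectively pay Pb = Ps − 66, where Ps is the price sellers receive.
Demand in terms of Ps becomes Qd = 432.4 − 0.7(Ps − 66) = 478.6 - 0.7Ps. Setting this equal to supply: 478.6 - 0.7Ps = -661 + 7Ps, so Ps = 148.
Buyers pay Pb = 148 − 66 = 82; Q' = -661 + 7·148 = 375.
ΔCS = ½(333 + 375)(142 − 82) = 21240; ΔPS = ½(333 + 375)(148 − 142) = 2124.
Government spending = 66 × 375 = 24750.
Net change = 21240 + 2124 − 24750 = -1386. The loss equals the DWL triangle ½·66·42.

Net change in total surplus = -$1386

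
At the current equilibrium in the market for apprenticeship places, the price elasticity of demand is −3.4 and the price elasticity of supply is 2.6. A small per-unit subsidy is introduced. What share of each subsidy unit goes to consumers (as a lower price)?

Consumer share = 13/30

For a small subsidy around the equilibrium, the benefit split depends on the relative slopes, which at a point are proportional to the elasticities.
Buyer share = εs/(εs + |εd|) = 2.6/(2.6 + 3.4) = 13/30; seller share = |εd|/(εs + |εd|) = 17/30.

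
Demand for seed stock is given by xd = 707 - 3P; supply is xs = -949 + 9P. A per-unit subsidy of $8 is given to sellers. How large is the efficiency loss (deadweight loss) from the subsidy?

Deadweight loss = $72

Pre-subsidy: 707 - 3P = -949 + 9P gives P* = 138, x* = 293.
With the subsidy, sellers receive Ps = Pb + 8 for each unit, where Pb is the price buyers pay.
Supply in terms of Pb becomes xs = -949 + 9(Pb + 8) = -877 + 9Pb. Setting this equal to demand: 707 - 3Pb = -877 + 9Pb, so Pb = 132.
Sellers receive Ps = 132 + 8 = 140; x' = 707 − 3·132 = 311.
The subsidy expands output by 311 − 293 = 18 past the efficient level; on those units the gap between marginal cost and willingness to pay runs from 0 up to 8.
DWL = ½ × 8 × 18 = 72.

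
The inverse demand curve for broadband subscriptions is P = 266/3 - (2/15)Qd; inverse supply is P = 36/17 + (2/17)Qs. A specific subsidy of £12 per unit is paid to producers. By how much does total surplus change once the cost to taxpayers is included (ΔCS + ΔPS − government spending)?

Pre-subsidy: 266/3 - (2/15)Q = 36/17 + (2/17)Q gives Q* = 344.84375 and P* = 42.6875.
With the subsidy, sellers receive Ps = Pb + 12 for each unit, where Pb is the price buyers pay.
On the curves, Pb = 266/3 - (2/15)Q and Ps = 36/17 + (2/17)Q; the wedge Ps − Pb = 12 gives 36/17 + (2/17)Q − (266/3 - (2/15)Q) = 12, so Q' = 392.65625.
Then Pb = 266/3 − (2/15)·392.65625 = 36.3125 and Ps = 36/17 + (2/17)·392.65625 = 48.3125.
ΔCS = ½(344.84375 + 392.65625)(42.6875 − 36.3125) = 2350.78125; ΔPS = ½(344.84375 + 392.65625)(48.3125 − 42.6875) = 2074.21875.
Government spending = 12 × 392.65625 = 4711.875.
Net change = 2350.78125 + 2074.21875 − 4711.875 = -286.875. The loss equals the DWL triangle ½·12·47.8125.

Net change in total surplus = -£286.875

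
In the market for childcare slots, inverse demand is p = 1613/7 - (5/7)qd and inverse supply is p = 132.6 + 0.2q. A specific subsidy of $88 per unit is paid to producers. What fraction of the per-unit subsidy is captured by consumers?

Pre-subsidy: 1613/7 - (5/7)q = 132.6 + 0.2q gives q* = 107 and p* = 154.
With the subsidy, sellers receive ps = pb + 88 for each unit, where pb is the price buyers pay.
On the curves, pb = 1613/7 - (5/7)q and ps = 132.6 + 0.2q; the wedge ps − pb = 88 gives 132.6 + 0.2q − (1613/7 - (5/7)q) = 88, so q' = 203.25.
Then pb = 1613/7 − (5/7)·203.25 = 85.25 and ps = 132.6 + 0.2·203.25 = 173.25.
Buyers' price falls by p* − pb = 154 − 85.25 = 68.75; sellers' price rises by ps − p* = 173.25 − 154 = 19.25.
So consumers capture 68.75/88 = 0.78125 of each unit of subsidy.

Consumer share = 0.78125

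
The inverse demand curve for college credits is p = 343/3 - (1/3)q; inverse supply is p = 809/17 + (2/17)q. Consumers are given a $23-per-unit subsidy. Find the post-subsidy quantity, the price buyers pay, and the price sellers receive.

q' = 199; buyers pay $48; sellers receive $71

Pre-subsidy: 343/3 - (1/3)q = 809/17 + (2/17)q gives q* = 148 and p* = 65.
With the rebate, buyers effectively pay pb = ps − 23, where ps is the price sellers receive.
On the curves, pb = 343/3 - (1/3)q and ps = 809/17 + (2/17)q; the wedge ps − pb = 23 gives 809/17 + (2/17)q − (343/3 - (1/3)q) = 23, so q' = 199.
Then pb = 343/3 − (1/3)·199 = 48 and ps = 809/17 + (2/17)·199 = 71.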